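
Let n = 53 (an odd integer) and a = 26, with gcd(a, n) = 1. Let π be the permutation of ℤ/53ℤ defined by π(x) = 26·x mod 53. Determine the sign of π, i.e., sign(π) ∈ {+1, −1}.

Start at x=17: 17 → 18 → 44 → 31 → 11 → 21 → 16 → … (one orbit).
Decompose π into cycles: lengths [52, 1] (2 cycles, including the fixed point 0).
sign(π) = (−1)^{n − #cycles} = (−1)^{53−2} = (−1)^51 = -1.
Via Zolotarev, sign(π_{26}) = (26|53) = -1.

-1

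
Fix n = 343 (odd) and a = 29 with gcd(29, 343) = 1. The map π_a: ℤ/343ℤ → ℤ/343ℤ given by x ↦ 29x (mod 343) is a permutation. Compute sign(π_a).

+1

Orbit of 274 under x↦29x: [274, 57, 281, 260, 337, 169, 99]… (length divides ord_343(29)).
π_29 has 19 disjoint cycles with lengths [49, 49, 49, 49, 49, 49, 7, 7, 7, 7, 7, 7, 1, 1, 1, 1, 1, 1, 1] on {0,…,342}.
n − c = 343 − 19 = 324; sign = (−1)^324 = +1.
Check: (29/343) = +1 by Zolotarev.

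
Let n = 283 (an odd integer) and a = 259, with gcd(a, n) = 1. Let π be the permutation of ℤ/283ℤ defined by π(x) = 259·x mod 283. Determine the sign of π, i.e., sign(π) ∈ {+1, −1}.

Trace 279: π^k(279) = [279, 96, 243, 111, 166, 261, 245] for k=0..6.
2 cycles of lengths [282, 1].
Σ(ℓ_i−1) = 283−2 = 281; sign = (−1)^281 = -1.
Via Zolotarev, sign(π_{259}) = (259|283) = -1.

-1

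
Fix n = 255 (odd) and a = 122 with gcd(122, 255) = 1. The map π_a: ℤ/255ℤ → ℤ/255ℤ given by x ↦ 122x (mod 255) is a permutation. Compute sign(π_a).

-1

Start at x=167: 167 → 229 → 143 → 106 → 182 → 19 → 23 → … (one orbit).
The orbit structure of x ↦ 122x mod 255: 20 orbits of sizes [16, 16, 16, 16, 16, 16, 16, 16, 16, 16, 16, 16, 16, 16, 16, 4, 4, 4, 2, 1].
Σ(ℓ_i−1) = 255−20 = 235; sign = (−1)^235 = -1.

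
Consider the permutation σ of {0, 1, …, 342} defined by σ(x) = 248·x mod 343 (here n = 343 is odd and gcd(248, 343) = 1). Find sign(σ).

Start at x=327: 327 → 148 → 3 → 58 → 321 → 32 → 47 → … (one orbit).
Cycle lengths of π_248 on ℤ/343ℤ: [294, 42, 6, 1]; 4 cycles in total.
Σ(ℓ_i−1) = 343−4 = 339; sign = (−1)^339 = -1.

-1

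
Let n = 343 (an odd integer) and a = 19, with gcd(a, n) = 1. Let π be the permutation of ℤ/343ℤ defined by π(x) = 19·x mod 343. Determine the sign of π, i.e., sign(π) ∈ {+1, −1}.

-1

Orbit of 342 under x↦19x: [342, 324, 325, 1, 19, 18]… (length divides ord_343(19)).
The orbit structure of x ↦ 19x mod 343: 58 orbits of sizes [6, 6, 6, 6, 6, 6, 6, 6, 6, 6, 6, 6, 6, 6, 6, 6, 6, 6, 6, 6, 6, 6, 6, 6, 6, 6, 6, 6, 6, 6, 6, 6, 6, 6, 6, 6, 6, 6, 6, 6, 6, 6, 6, 6, 6, 6, 6, 6, 6, 6, 6, 6, 6, 6, 6, 6, 6, 1].
58 cycles on 343: each ℓ→(−1)^(ℓ−1), product (−1)^285 = -1.
The Jacobi symbol (19|343) = -1 (Zolotarev) agrees.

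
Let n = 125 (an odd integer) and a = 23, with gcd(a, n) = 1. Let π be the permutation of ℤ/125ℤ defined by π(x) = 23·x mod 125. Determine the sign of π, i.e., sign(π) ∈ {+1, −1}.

-1

Trace 39: π^k(39) = [39, 22, 6, 13, 49, 2, 46] for k=0..6.
Decompose π into cycles: lengths [100, 20, 4, 1] (4 cycles, including the fixed point 0).
4 cycles on 125: each ℓ→(−1)^(ℓ−1), product (−1)^121 = -1.
Via Zolotarev, sign(π_{23}) = (23|125) = -1.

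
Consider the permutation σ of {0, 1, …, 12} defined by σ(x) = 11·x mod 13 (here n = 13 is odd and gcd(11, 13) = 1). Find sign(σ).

Trace 10: π^k(10) = [10, 6, 1, 11, 4, 5, 3] for k=0..6.
Cycle type of π: 12 + 1; total 2 cycles.
With 2 cycles on 13 points, sign = (−1)^{13−2} = -1.

-1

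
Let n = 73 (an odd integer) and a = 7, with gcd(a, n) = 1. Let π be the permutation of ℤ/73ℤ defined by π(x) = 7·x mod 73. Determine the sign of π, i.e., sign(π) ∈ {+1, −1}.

-1

Orbit of 65 under x↦7x: [65, 17, 46, 30, 64, 10, 70]… (length divides ord_73(7)).
4 cycles of lengths [24, 24, 24, 1].
sign(π) = (−1)^{n − #cycles} = (−1)^{73−4} = (−1)^69 = -1.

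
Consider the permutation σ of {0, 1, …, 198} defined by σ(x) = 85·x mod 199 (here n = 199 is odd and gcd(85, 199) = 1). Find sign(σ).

Start at x=121: 121 → 136 → 18 → 137 → 103 → 198 → 114 → … (one orbit).
Cycle type of π: 22×9 + 1; total 10 cycles.
Σ(ℓ_i−1) = 199−10 = 189; sign = (−1)^189 = -1.
Via Zolotarev, sign(π_{85}) = (85|199) = -1.

-1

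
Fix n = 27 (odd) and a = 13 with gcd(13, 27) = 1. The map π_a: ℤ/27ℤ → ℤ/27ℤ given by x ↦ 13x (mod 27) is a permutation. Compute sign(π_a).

Orbit of 13 under x↦13x: [13, 7, 10, 22, 16, 19, 4]… (length divides ord_27(13)).
π_13 has 7 disjoint cycles with lengths [9, 9, 3, 3, 1, 1, 1] on {0,…,26}.
sign(π) = (−1)^{n − #cycles} = (−1)^{27−7} = (−1)^20 = +1.
Check: (13/27) = +1 by Zolotarev.

+1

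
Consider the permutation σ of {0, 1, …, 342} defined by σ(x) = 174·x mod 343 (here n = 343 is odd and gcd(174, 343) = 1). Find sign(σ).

Orbit of 104 under x↦174x: [104, 260, 307, 253, 118, 295, 223]… (length divides ord_343(174)).
10 cycles of lengths [98, 98, 98, 14, 14, 14, 2, 2, 2, 1].
10 cycles on 343: each ℓ→(−1)^(ℓ−1), product (−1)^333 = -1.
Check: (174/343) = -1 by Zolotarev.

-1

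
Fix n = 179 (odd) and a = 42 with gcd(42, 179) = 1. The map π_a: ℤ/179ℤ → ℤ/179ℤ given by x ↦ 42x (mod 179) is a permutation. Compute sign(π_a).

+1

Orbit of 65 under x↦42x: [65, 45, 100, 83, 85, 169, 117]… (length divides ord_179(42)).
Cycle lengths of π_42 on ℤ/179ℤ: [89, 89, 1]; 3 cycles in total.
With 3 cycles on 179 points, sign = (−1)^{179−3} = +1.
Check: (42/179) = +1 by Zolotarev.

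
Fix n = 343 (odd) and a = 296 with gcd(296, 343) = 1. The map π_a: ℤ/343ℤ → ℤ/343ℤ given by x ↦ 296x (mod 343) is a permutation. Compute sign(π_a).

Trace 16: π^k(16) = [16, 277, 15, 324, 207, 218, 44] for k=0..6.
7 cycles of lengths [147, 147, 21, 21, 3, 3, 1].
343 − 7 = 336 transpositions; sign(π) = (−1)^336 = +1.
(296|343)_J = +1 (Zolotarev's lemma cross-check).

+1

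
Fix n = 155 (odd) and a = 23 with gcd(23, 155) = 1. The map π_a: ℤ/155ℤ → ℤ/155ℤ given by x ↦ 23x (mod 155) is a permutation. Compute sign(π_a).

+1

Orbit of 92 under x↦23x: [92, 101, 153, 109, 27, 1, 23]… (length divides ord_155(23)).
Cycle type of π: 20×6 + 10×3 + 4 + 1; total 11 cycles.
With 11 cycles on 155 points, sign = (−1)^{155−11} = +1.
(23|155)_J = +1 (Zolotarev's lemma cross-check).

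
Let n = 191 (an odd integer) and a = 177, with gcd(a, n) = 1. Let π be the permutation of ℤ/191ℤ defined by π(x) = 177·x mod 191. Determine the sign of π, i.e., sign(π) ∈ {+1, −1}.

+1

Trace 107: π^k(107) = [107, 30, 153, 150, 1, 177, 5] for k=0..6.
The orbit structure of x ↦ 177x mod 191: 11 orbits of sizes [19, 19, 19, 19, 19, 19, 19, 19, 19, 19, 1].
191 − 11 = 180 transpositions; sign(π) = (−1)^180 = +1.
Check: (177/191) = +1 by Zolotarev.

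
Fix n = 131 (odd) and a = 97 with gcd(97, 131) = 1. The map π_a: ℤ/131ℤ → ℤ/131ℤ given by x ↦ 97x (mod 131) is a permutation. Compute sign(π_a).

-1

Orbit of 129 under x↦97x: [129, 68, 46, 8, 121, 78, 99]… (length divides ord_131(97)).
π_97 has 2 disjoint cycles with lengths [130, 1] on {0,…,130}.
n − c = 131 − 2 = 129; sign = (−1)^129 = -1.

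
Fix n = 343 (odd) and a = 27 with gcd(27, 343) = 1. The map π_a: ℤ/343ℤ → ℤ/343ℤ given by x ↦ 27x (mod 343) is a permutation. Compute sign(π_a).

-1

Start at x=27: 27 → 43 → 132 → 134 → 188 → 274 → 195 → … (one orbit).
10 cycles of lengths [98, 98, 98, 14, 14, 14, 2, 2, 2, 1].
n − c = 343 − 10 = 333; sign = (−1)^333 = -1.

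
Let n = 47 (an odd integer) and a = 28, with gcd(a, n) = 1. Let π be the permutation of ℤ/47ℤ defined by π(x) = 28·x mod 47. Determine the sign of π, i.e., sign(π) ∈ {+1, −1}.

Orbit of 36 under x↦28x: [36, 21, 24, 14, 16, 25, 42]… (length divides ord_47(28)).
The orbit structure of x ↦ 28x mod 47: 3 orbits of sizes [23, 23, 1].
With 3 cycles on 47 points, sign = (−1)^{47−3} = +1.

+1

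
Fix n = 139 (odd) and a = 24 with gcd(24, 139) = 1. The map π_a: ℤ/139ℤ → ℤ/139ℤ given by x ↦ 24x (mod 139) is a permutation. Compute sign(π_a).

Orbit of 78 under x↦24x: [78, 65, 31, 49, 64, 7, 29]… (length divides ord_139(24)).
3 cycles of lengths [69, 69, 1].
Σ(ℓ_i−1) = 139−3 = 136; sign = (−1)^136 = +1.

+1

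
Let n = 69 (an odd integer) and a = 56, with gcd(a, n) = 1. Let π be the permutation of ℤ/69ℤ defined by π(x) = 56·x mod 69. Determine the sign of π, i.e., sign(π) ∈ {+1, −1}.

+1

Trace 11: π^k(11) = [11, 64, 65, 52, 14, 25, 20] for k=0..6.
5 cycles of lengths [22, 22, 22, 2, 1].
5 cycles on 69: each ℓ→(−1)^(ℓ−1), product (−1)^64 = +1.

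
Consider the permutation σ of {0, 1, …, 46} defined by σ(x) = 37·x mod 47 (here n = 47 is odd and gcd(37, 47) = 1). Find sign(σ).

Orbit of 42 under x↦37x: [42, 3, 17, 18, 8, 14, 1]… (length divides ord_47(37)).
3 cycles of lengths [23, 23, 1].
47 − 3 = 44 transpositions; sign(π) = (−1)^44 = +1.
The Jacobi symbol (37|47) = +1 (Zolotarev) agrees.

+1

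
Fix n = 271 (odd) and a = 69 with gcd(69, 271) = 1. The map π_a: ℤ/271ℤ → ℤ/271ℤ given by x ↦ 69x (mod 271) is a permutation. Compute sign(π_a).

Start at x=64: 64 → 80 → 100 → 125 → 224 → 9 → 79 → … (one orbit).
The orbit structure of x ↦ 69x mod 271: 7 orbits of sizes [45, 45, 45, 45, 45, 45, 1].
7 cycles on 271: each ℓ→(−1)^(ℓ−1), product (−1)^264 = +1.

+1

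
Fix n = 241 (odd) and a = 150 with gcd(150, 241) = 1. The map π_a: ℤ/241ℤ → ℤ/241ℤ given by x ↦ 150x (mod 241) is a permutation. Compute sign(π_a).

Orbit of 87 under x↦150x: [87, 36, 98, 240, 91, 154, 205]… (length divides ord_241(150)).
25 cycles of lengths [10, 10, 10, 10, 10, 10, 10, 10, 10, 10, 10, 10, 10, 10, 10, 10, 10, 10, 10, 10, 10, 10, 10, 10, 1].
sign(π) = (−1)^{n − #cycles} = (−1)^{241−25} = (−1)^216 = +1.
Via Zolotarev, sign(π_{150}) = (150|241) = +1.

+1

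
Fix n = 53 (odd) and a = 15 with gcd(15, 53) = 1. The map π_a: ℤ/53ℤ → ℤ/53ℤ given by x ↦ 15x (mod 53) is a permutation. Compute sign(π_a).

Start at x=1: 1 → 15 → 13 → 36 → 10 → 44 → 24 → … (one orbit).
Decompose π into cycles: lengths [13, 13, 13, 13, 1] (5 cycles, including the fixed point 0).
sign(π) = (−1)^{n − #cycles} = (−1)^{53−5} = (−1)^48 = +1.
(15|53)_J = +1 (Zolotarev's lemma cross-check).

+1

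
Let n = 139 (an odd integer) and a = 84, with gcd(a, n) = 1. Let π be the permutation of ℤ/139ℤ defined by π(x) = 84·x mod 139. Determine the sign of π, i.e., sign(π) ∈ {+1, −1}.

Orbit of 44 under x↦84x: [44, 82, 77, 74, 100, 60, 36]… (length divides ord_139(84)).
Cycle type of π: 46×3 + 1; total 4 cycles.
4 cycles on 139: each ℓ→(−1)^(ℓ−1), product (−1)^135 = -1.

-1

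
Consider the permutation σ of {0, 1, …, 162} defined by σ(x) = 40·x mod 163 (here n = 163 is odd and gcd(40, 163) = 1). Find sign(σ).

+1

Start at x=40: 40 → 133 → 104 → 85 → 140 → 58 → 38 → … (one orbit).
π_40 has 19 disjoint cycles with lengths [9, 9, 9, 9, 9, 9, 9, 9, 9, 9, 9, 9, 9, 9, 9, 9, 9, 9, 1] on {0,…,162}.
Σ(ℓ_i−1) = 163−19 = 144; sign = (−1)^144 = +1.
(40|163)_J = +1 (Zolotarev's lemma cross-check).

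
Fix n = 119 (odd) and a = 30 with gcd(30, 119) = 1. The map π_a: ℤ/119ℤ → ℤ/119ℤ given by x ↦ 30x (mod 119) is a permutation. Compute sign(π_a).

Orbit of 30 under x↦30x: [30, 67, 106, 86, 81, 50, 72]… (length divides ord_119(30)).
π_30 has 15 disjoint cycles with lengths [12, 12, 12, 12, 12, 12, 12, 12, 4, 4, 4, 4, 3, 3, 1] on {0,…,118}.
With 15 cycles on 119 points, sign = (−1)^{119−15} = +1.
Check: (30/119) = +1 by Zolotarev.

+1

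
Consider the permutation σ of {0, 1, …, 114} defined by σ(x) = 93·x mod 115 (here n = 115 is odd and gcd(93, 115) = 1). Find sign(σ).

-1

Orbit of 93 under x↦93x: [93, 24, 47, 1]… (length divides ord_115(93)).
π_93 has 46 disjoint cycles with lengths [4, 4, 4, 4, 4, 4, 4, 4, 4, 4, 4, 4, 4, 4, 4, 4, 4, 4, 4, 4, 4, 4, 4, 1, 1, 1, 1, 1, 1, 1, 1, 1, 1, 1, 1, 1, 1, 1, 1, 1, 1, 1, 1, 1, 1, 1] on {0,…,114}.
Σ(ℓ_i−1) = 115−46 = 69; sign = (−1)^69 = -1.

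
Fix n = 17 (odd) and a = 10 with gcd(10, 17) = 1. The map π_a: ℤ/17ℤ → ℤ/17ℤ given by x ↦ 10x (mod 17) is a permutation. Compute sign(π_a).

-1

Orbit of 15 under x↦10x: [15, 14, 4, 6, 9, 5, 16]… (length divides ord_17(10)).
Cycle type of π: 16 + 1; total 2 cycles.
sign(π) = (−1)^{n − #cycles} = (−1)^{17−2} = (−1)^15 = -1.
Via Zolotarev, sign(π_{10}) = (10|17) = -1.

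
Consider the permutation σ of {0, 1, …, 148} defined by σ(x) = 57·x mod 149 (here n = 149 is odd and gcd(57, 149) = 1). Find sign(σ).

-1

Start at x=143: 143 → 105 → 25 → 84 → 20 → 97 → 16 → … (one orbit).
π_57 has 2 disjoint cycles with lengths [148, 1] on {0,…,148}.
Σ(ℓ_i−1) = 149−2 = 147; sign = (−1)^147 = -1.
(57|149)_J = -1 (Zolotarev's lemma cross-check).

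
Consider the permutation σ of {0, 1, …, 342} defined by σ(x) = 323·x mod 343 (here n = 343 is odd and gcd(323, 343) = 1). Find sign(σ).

Trace 134: π^k(134) = [134, 64, 92, 218, 99, 78, 155] for k=0..6.
Decompose π into cycles: lengths [49, 49, 49, 49, 49, 49, 7, 7, 7, 7, 7, 7, 1, 1, 1, 1, 1, 1, 1] (19 cycles, including the fixed point 0).
343 − 19 = 324 transpositions; sign(π) = (−1)^324 = +1.
Via Zolotarev, sign(π_{323}) = (323|343) = +1.

+1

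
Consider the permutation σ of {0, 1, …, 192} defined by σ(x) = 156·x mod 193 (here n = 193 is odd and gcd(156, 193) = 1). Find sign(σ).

Trace 73: π^k(73) = [73, 1, 156, 18, 106, 131, 171] for k=0..6.
Cycle lengths of π_156 on ℤ/193ℤ: [192, 1]; 2 cycles in total.
With 2 cycles on 193 points, sign = (−1)^{193−2} = -1.
(156|193)_J = -1 (Zolotarev's lemma cross-check).

-1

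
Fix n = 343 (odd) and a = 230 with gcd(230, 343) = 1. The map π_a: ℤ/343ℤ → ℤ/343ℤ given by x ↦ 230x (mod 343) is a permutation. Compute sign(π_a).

Start at x=41: 41 → 169 → 111 → 148 → 83 → 225 → 300 → … (one orbit).
Cycle type of π: 98×3 + 14×3 + 2×3 + 1; total 10 cycles.
sign(π) = (−1)^{n − #cycles} = (−1)^{343−10} = (−1)^333 = -1.
Check: (230/343) = -1 by Zolotarev.

-1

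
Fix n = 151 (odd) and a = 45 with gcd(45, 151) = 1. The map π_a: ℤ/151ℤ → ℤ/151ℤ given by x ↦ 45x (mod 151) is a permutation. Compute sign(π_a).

+1

Trace 121: π^k(121) = [121, 9, 103, 105, 44, 17, 10] for k=0..6.
Decompose π into cycles: lengths [75, 75, 1] (3 cycles, including the fixed point 0).
With 3 cycles on 151 points, sign = (−1)^{151−3} = +1.
The Jacobi symbol (45|151) = +1 (Zolotarev) agrees.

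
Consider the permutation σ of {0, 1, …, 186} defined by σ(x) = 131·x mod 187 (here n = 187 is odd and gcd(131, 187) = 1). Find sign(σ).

Orbit of 67 under x↦131x: [67, 175, 111, 142, 89, 65, 100]… (length divides ord_187(131)).
Cycle type of π: 16×11 + 2×5 + 1; total 17 cycles.
187 − 17 = 170 transpositions; sign(π) = (−1)^170 = +1.

+1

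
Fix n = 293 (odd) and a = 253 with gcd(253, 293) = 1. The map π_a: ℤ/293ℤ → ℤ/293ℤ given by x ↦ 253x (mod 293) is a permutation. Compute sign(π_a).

+1

Start at x=37: 37 → 278 → 14 → 26 → 132 → 287 → 240 → … (one orbit).
The orbit structure of x ↦ 253x mod 293: 3 orbits of sizes [146, 146, 1].
3 cycles on 293: each ℓ→(−1)^(ℓ−1), product (−1)^290 = +1.
Check: (253/293) = +1 by Zolotarev.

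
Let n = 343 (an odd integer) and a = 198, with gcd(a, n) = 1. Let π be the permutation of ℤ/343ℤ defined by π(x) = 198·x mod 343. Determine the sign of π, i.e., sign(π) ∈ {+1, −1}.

+1

Trace 2: π^k(2) = [2, 53, 204, 261, 228, 211, 275] for k=0..6.
The orbit structure of x ↦ 198x mod 343: 7 orbits of sizes [147, 147, 21, 21, 3, 3, 1].
Σ(ℓ_i−1) = 343−7 = 336; sign = (−1)^336 = +1.
The Jacobi symbol (198|343) = +1 (Zolotarev) agrees.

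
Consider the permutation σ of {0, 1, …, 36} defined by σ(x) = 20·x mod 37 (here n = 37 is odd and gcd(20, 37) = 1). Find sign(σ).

-1

Orbit of 8 under x↦20x: [8, 12, 18, 27, 22, 33, 31]… (length divides ord_37(20)).
Cycle lengths of π_20 on ℤ/37ℤ: [36, 1]; 2 cycles in total.
With 2 cycles on 37 points, sign = (−1)^{37−2} = -1.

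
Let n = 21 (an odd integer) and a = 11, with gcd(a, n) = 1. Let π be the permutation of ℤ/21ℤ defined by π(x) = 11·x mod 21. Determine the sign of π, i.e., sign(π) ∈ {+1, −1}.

Trace 4: π^k(4) = [4, 2, 1, 11, 16, 8] for k=0..5.
Cycle lengths of π_11 on ℤ/21ℤ: [6, 6, 3, 3, 2, 1]; 6 cycles in total.
21 − 6 = 15 transpositions; sign(π) = (−1)^15 = -1.

-1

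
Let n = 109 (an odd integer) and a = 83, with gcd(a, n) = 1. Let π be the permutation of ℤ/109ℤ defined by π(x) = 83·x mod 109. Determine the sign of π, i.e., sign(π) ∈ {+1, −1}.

+1

Orbit of 64 under x↦83x: [64, 80, 100, 16, 20, 25, 4]… (length divides ord_109(83)).
Decompose π into cycles: lengths [54, 54, 1] (3 cycles, including the fixed point 0).
With 3 cycles on 109 points, sign = (−1)^{109−3} = +1.
The Jacobi symbol (83|109) = +1 (Zolotarev) agrees.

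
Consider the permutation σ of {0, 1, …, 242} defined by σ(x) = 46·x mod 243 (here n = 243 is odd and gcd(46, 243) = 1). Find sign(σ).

Trace 100: π^k(100) = [100, 226, 190, 235, 118, 82, 127] for k=0..6.
Cycle type of π: 27×6 + 9×6 + 3×6 + 1×9; total 27 cycles.
Σ(ℓ_i−1) = 243−27 = 216; sign = (−1)^216 = +1.

+1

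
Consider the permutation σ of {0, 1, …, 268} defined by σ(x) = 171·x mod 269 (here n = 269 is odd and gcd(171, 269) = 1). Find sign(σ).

-1

Orbit of 77 under x↦171x: [77, 255, 27, 44, 261, 246, 102]… (length divides ord_269(171)).
Cycle lengths of π_171 on ℤ/269ℤ: [268, 1]; 2 cycles in total.
2 cycles on 269: each ℓ→(−1)^(ℓ−1), product (−1)^267 = -1.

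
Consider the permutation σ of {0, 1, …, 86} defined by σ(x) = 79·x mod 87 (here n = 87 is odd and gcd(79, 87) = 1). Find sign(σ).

-1

Start at x=46: 46 → 67 → 73 → 25 → 61 → 34 → 76 → … (one orbit).
The orbit structure of x ↦ 79x mod 87: 6 orbits of sizes [28, 28, 28, 1, 1, 1].
sign(π) = (−1)^{n − #cycles} = (−1)^{87−6} = (−1)^81 = -1.
Check: (79/87) = -1 by Zolotarev.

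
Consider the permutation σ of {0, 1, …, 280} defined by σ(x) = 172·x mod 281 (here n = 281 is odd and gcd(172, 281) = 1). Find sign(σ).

+1

Orbit of 32 under x↦172x: [32, 165, 280, 109, 202, 181, 222]… (length divides ord_281(172)).
The orbit structure of x ↦ 172x mod 281: 21 orbits of sizes [14, 14, 14, 14, 14, 14, 14, 14, 14, 14, 14, 14, 14, 14, 14, 14, 14, 14, 14, 14, 1].
With 21 cycles on 281 points, sign = (−1)^{281−21} = +1.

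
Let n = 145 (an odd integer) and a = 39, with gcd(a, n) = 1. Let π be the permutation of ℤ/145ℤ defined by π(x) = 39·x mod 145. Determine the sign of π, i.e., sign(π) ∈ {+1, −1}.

-1

Trace 44: π^k(44) = [44, 121, 79, 36, 99, 91, 69] for k=0..6.
The orbit structure of x ↦ 39x mod 145: 8 orbits of sizes [28, 28, 28, 28, 28, 2, 2, 1].
145 − 8 = 137 transpositions; sign(π) = (−1)^137 = -1.
Zolotarev: (39|145) = -1, matching the cycle-count sign.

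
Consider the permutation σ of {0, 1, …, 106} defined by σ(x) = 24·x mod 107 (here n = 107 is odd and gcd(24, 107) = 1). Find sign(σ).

Start at x=6: 6 → 37 → 32 → 19 → 28 → 30 → 78 → … (one orbit).
The orbit structure of x ↦ 24x mod 107: 2 orbits of sizes [106, 1].
sign(π) = (−1)^{n − #cycles} = (−1)^{107−2} = (−1)^105 = -1.
(24|107)_J = -1 (Zolotarev's lemma cross-check).

-1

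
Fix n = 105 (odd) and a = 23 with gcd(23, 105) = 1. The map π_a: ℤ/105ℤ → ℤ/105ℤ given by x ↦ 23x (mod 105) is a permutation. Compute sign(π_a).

+1

Orbit of 2 under x↦23x: [2, 46, 8, 79, 32, 1, 23]… (length divides ord_105(23)).
Cycle type of π: 12×6 + 6×2 + 4×3 + 3×2 + 2 + 1; total 15 cycles.
105 − 15 = 90 transpositions; sign(π) = (−1)^90 = +1.
Check: (23/105) = +1 by Zolotarev.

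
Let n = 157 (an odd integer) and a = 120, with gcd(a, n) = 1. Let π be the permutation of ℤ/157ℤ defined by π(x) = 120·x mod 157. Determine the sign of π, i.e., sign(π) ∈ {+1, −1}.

Trace 14: π^k(14) = [14, 110, 12, 27, 100, 68, 153] for k=0..6.
π_120 has 3 disjoint cycles with lengths [78, 78, 1] on {0,…,156}.
3 cycles on 157: each ℓ→(−1)^(ℓ−1), product (−1)^154 = +1.

+1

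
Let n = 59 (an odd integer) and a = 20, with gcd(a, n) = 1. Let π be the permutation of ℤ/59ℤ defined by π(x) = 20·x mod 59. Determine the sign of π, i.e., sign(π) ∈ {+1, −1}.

Orbit of 12 under x↦20x: [12, 4, 21, 7, 22, 27, 9]… (length divides ord_59(20)).
The orbit structure of x ↦ 20x mod 59: 3 orbits of sizes [29, 29, 1].
With 3 cycles on 59 points, sign = (−1)^{59−3} = +1.

+1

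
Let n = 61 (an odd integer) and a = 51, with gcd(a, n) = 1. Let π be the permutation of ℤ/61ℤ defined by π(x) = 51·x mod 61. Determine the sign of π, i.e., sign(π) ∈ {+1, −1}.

Start at x=8: 8 → 42 → 7 → 52 → 29 → 15 → 33 → … (one orbit).
Decompose π into cycles: lengths [60, 1] (2 cycles, including the fixed point 0).
Σ(ℓ_i−1) = 61−2 = 59; sign = (−1)^59 = -1.
Zolotarev: (51|61) = -1, matching the cycle-count sign.

-1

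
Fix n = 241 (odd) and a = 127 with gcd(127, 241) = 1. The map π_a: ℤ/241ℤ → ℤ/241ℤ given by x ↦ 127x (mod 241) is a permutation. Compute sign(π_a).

Start at x=233: 233 → 189 → 144 → 213 → 59 → 22 → 143 → … (one orbit).
The orbit structure of x ↦ 127x mod 241: 2 orbits of sizes [240, 1].
2 cycles on 241: each ℓ→(−1)^(ℓ−1), product (−1)^239 = -1.

-1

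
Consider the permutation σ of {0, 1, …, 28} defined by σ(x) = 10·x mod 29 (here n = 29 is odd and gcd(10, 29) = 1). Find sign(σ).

-1

Orbit of 5 under x↦10x: [5, 21, 7, 12, 4, 11, 23]… (length divides ord_29(10)).
Cycle type of π: 28 + 1; total 2 cycles.
29 − 2 = 27 transpositions; sign(π) = (−1)^27 = -1.
Zolotarev: (10|29) = -1, matching the cycle-count sign.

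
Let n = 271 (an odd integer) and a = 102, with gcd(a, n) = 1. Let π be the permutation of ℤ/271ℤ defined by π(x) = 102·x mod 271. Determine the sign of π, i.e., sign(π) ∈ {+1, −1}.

Trace 28: π^k(28) = [28, 146, 258, 29, 248, 93, 1] for k=0..6.
The orbit structure of x ↦ 102x mod 271: 16 orbits of sizes [18, 18, 18, 18, 18, 18, 18, 18, 18, 18, 18, 18, 18, 18, 18, 1].
n − c = 271 − 16 = 255; sign = (−1)^255 = -1.
Via Zolotarev, sign(π_{102}) = (102|271) = -1.

-1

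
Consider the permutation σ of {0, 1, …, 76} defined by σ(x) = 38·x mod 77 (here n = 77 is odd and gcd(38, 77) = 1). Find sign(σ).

-1

Orbit of 34 under x↦38x: [34, 60, 47, 15, 31, 23, 27]… (length divides ord_77(38)).
Cycle lengths of π_38 on ℤ/77ℤ: [30, 30, 6, 5, 5, 1]; 6 cycles in total.
n − c = 77 − 6 = 71; sign = (−1)^71 = -1.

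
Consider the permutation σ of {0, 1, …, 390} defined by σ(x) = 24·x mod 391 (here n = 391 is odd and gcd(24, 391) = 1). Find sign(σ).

Start at x=346: 346 → 93 → 277 → 1 → 24 → 185 → 139 → … (one orbit).
Decompose π into cycles: lengths [16, 16, 16, 16, 16, 16, 16, 16, 16, 16, 16, 16, 16, 16, 16, 16, 16, 16, 16, 16, 16, 16, 16, 1, 1, 1, 1, 1, 1, 1, 1, 1, 1, 1, 1, 1, 1, 1, 1, 1, 1, 1, 1, 1, 1, 1] (46 cycles, including the fixed point 0).
46 cycles on 391: each ℓ→(−1)^(ℓ−1), product (−1)^345 = -1.

-1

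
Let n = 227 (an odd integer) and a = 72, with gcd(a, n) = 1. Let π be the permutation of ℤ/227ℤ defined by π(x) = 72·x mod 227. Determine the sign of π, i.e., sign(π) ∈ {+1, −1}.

-1

Start at x=143: 143 → 81 → 157 → 181 → 93 → 113 → 191 → … (one orbit).
2 cycles of lengths [226, 1].
n − c = 227 − 2 = 225; sign = (−1)^225 = -1.
Check: (72/227) = -1 by Zolotarev.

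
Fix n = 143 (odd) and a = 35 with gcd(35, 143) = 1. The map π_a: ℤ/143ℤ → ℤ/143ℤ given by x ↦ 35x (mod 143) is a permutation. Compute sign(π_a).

Start at x=68: 68 → 92 → 74 → 16 → 131 → 9 → 29 → … (one orbit).
Cycle lengths of π_35 on ℤ/143ℤ: [30, 30, 30, 30, 10, 3, 3, 3, 3, 1]; 10 cycles in total.
With 10 cycles on 143 points, sign = (−1)^{143−10} = -1.
Zolotarev: (35|143) = -1, matching the cycle-count sign.

-1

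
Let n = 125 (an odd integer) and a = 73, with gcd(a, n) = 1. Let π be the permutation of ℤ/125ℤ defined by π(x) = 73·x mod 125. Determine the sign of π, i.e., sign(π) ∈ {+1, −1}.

-1

Trace 118: π^k(118) = [118, 114, 72, 6, 63, 99, 102] for k=0..6.
Decompose π into cycles: lengths [100, 20, 4, 1] (4 cycles, including the fixed point 0).
With 4 cycles on 125 points, sign = (−1)^{125−4} = -1.
Check: (73/125) = -1 by Zolotarev.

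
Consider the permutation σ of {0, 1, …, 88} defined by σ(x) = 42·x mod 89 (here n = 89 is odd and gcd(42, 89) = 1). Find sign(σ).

+1

Start at x=25: 25 → 71 → 45 → 21 → 81 → 20 → 39 → … (one orbit).
Cycle lengths of π_42 on ℤ/89ℤ: [44, 44, 1]; 3 cycles in total.
Σ(ℓ_i−1) = 89−3 = 86; sign = (−1)^86 = +1.
(42|89)_J = +1 (Zolotarev's lemma cross-check).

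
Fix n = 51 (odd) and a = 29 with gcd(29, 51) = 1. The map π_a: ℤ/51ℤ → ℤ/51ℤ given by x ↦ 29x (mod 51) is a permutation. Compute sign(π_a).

+1

Start at x=43: 43 → 23 → 4 → 14 → 49 → 44 → 1 → … (one orbit).
Decompose π into cycles: lengths [16, 16, 16, 2, 1] (5 cycles, including the fixed point 0).
Σ(ℓ_i−1) = 51−5 = 46; sign = (−1)^46 = +1.
Check: (29/51) = +1 by Zolotarev.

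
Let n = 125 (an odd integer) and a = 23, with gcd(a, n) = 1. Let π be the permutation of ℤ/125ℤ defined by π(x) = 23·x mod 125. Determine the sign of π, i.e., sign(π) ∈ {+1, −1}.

Start at x=76: 76 → 123 → 79 → 67 → 41 → 68 → 64 → … (one orbit).
Cycle lengths of π_23 on ℤ/125ℤ: [100, 20, 4, 1]; 4 cycles in total.
n − c = 125 − 4 = 121; sign = (−1)^121 = -1.

-1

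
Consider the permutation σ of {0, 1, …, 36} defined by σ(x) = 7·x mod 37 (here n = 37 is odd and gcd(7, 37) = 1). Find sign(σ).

Orbit of 26 under x↦7x: [26, 34, 16, 1, 7, 12, 10]… (length divides ord_37(7)).
Decompose π into cycles: lengths [9, 9, 9, 9, 1] (5 cycles, including the fixed point 0).
n − c = 37 − 5 = 32; sign = (−1)^32 = +1.
Check: (7/37) = +1 by Zolotarev.

+1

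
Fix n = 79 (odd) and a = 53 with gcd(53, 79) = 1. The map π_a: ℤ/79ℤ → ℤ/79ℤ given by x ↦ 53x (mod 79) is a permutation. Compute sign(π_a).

-1

Trace 75: π^k(75) = [75, 25, 61, 73, 77, 52, 70] for k=0..6.
2 cycles of lengths [78, 1].
sign(π) = (−1)^{n − #cycles} = (−1)^{79−2} = (−1)^77 = -1.
Check: (53/79) = -1 by Zolotarev.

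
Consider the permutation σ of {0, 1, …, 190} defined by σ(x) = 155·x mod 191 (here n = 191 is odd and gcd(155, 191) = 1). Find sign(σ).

Start at x=121: 121 → 37 → 5 → 11 → 177 → 122 → 1 → … (one orbit).
Decompose π into cycles: lengths [38, 38, 38, 38, 38, 1] (6 cycles, including the fixed point 0).
6 cycles on 191: each ℓ→(−1)^(ℓ−1), product (−1)^185 = -1.
(155|191)_J = -1 (Zolotarev's lemma cross-check).

-1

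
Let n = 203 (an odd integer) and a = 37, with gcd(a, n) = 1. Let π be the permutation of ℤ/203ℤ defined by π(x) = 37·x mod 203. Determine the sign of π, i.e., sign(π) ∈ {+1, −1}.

-1

Start at x=37: 37 → 151 → 106 → 65 → 172 → 71 → 191 → … (one orbit).
The orbit structure of x ↦ 37x mod 203: 6 orbits of sizes [84, 84, 28, 3, 3, 1].
203 − 6 = 197 transpositions; sign(π) = (−1)^197 = -1.
Zolotarev: (37|203) = -1, matching the cycle-count sign.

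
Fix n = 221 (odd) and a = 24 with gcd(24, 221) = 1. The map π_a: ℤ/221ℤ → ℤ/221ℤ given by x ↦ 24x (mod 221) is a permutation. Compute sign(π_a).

Trace 11: π^k(11) = [11, 43, 148, 16, 163, 155, 184] for k=0..6.
Decompose π into cycles: lengths [48, 48, 48, 48, 16, 12, 1] (7 cycles, including the fixed point 0).
n − c = 221 − 7 = 214; sign = (−1)^214 = +1.

+1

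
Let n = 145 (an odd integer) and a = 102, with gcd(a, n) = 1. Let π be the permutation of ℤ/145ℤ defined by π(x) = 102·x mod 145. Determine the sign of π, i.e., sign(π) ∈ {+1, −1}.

+1

Trace 102: π^k(102) = [102, 109, 98, 136, 97, 34, 133] for k=0..6.
π_102 has 7 disjoint cycles with lengths [28, 28, 28, 28, 28, 4, 1] on {0,…,144}.
Σ(ℓ_i−1) = 145−7 = 138; sign = (−1)^138 = +1.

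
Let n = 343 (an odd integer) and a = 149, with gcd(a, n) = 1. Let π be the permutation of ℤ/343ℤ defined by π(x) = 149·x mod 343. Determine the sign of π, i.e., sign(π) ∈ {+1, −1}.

+1

Trace 296: π^k(296) = [296, 200, 302, 65, 81, 64, 275] for k=0..6.
Decompose π into cycles: lengths [147, 147, 21, 21, 3, 3, 1] (7 cycles, including the fixed point 0).
With 7 cycles on 343 points, sign = (−1)^{343−7} = +1.
(149|343)_J = +1 (Zolotarev's lemma cross-check).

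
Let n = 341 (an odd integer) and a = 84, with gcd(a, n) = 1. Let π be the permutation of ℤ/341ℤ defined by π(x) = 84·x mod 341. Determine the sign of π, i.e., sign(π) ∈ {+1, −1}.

Trace 13: π^k(13) = [13, 69, 340, 257, 105, 295, 228] for k=0..6.
Decompose π into cycles: lengths [30, 30, 30, 30, 30, 30, 30, 30, 30, 30, 30, 10, 1] (13 cycles, including the fixed point 0).
341 − 13 = 328 transpositions; sign(π) = (−1)^328 = +1.

+1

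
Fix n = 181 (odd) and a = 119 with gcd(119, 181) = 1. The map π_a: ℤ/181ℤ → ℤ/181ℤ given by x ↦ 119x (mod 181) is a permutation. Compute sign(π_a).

Trace 73: π^k(73) = [73, 180, 62, 138, 132, 142, 65] for k=0..6.
π_119 has 11 disjoint cycles with lengths [18, 18, 18, 18, 18, 18, 18, 18, 18, 18, 1] on {0,…,180}.
n − c = 181 − 11 = 170; sign = (−1)^170 = +1.
Zolotarev: (119|181) = +1, matching the cycle-count sign.

+1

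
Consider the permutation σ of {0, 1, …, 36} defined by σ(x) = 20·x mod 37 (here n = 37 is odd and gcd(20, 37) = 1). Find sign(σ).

Start at x=4: 4 → 6 → 9 → 32 → 11 → 35 → 34 → … (one orbit).
The orbit structure of x ↦ 20x mod 37: 2 orbits of sizes [36, 1].
Σ(ℓ_i−1) = 37−2 = 35; sign = (−1)^35 = -1.

-1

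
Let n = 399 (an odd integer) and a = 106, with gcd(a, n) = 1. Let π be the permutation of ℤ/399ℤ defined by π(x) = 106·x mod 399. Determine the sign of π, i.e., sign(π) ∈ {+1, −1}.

Orbit of 106 under x↦106x: [106, 64, 1]… (length divides ord_399(106)).
π_106 has 147 disjoint cycles with lengths [3, 3, 3, 3, 3, 3, 3, 3, 3, 3, 3, 3, 3, 3, 3, 3, 3, 3, 3, 3, 3, 3, 3, 3, 3, 3, 3, 3, 3, 3, 3, 3, 3, 3, 3, 3, 3, 3, 3, 3, 3, 3, 3, 3, 3, 3, 3, 3, 3, 3, 3, 3, 3, 3, 3, 3, 3, 3, 3, 3, 3, 3, 3, 3, 3, 3, 3, 3, 3, 3, 3, 3, 3, 3, 3, 3, 3, 3, 3, 3, 3, 3, 3, 3, 3, 3, 3, 3, 3, 3, 3, 3, 3, 3, 3, 3, 3, 3, 3, 3, 3, 3, 3, 3, 3, 3, 3, 3, 3, 3, 3, 3, 3, 3, 3, 3, 3, 3, 3, 3, 3, 3, 3, 3, 3, 3, 1, 1, 1, 1, 1, 1, 1, 1, 1, 1, 1, 1, 1, 1, 1, 1, 1, 1, 1, 1, 1] on {0,…,398}.
147 cycles on 399: each ℓ→(−1)^(ℓ−1), product (−1)^252 = +1.

+1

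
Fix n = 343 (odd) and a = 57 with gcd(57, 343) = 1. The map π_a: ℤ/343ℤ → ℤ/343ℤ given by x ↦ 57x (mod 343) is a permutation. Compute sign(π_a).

Start at x=176: 176 → 85 → 43 → 50 → 106 → 211 → 22 → … (one orbit).
Cycle lengths of π_57 on ℤ/343ℤ: [49, 49, 49, 49, 49, 49, 7, 7, 7, 7, 7, 7, 1, 1, 1, 1, 1, 1, 1]; 19 cycles in total.
19 cycles on 343: each ℓ→(−1)^(ℓ−1), product (−1)^324 = +1.
(57|343)_J = +1 (Zolotarev's lemma cross-check).

+1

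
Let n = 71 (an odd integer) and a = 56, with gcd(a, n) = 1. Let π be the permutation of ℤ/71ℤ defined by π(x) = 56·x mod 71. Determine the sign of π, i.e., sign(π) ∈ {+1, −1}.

-1

Orbit of 61 under x↦56x: [61, 8, 22, 25, 51, 16, 44]… (length divides ord_71(56)).
Cycle type of π: 70 + 1; total 2 cycles.
With 2 cycles on 71 points, sign = (−1)^{71−2} = -1.
Check: (56/71) = -1 by Zolotarev.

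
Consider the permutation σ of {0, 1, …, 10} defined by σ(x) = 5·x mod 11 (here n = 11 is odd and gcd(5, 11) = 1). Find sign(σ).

+1

Start at x=9: 9 → 1 → 5 → 3 → 4 → 9 (one orbit).
3 cycles of lengths [5, 5, 1].
n − c = 11 − 3 = 8; sign = (−1)^8 = +1.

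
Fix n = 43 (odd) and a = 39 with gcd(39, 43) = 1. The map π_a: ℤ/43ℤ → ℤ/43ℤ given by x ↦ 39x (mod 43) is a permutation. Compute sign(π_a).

Orbit of 39 under x↦39x: [39, 16, 22, 41, 8, 11, 42]… (length divides ord_43(39)).
Cycle lengths of π_39 on ℤ/43ℤ: [14, 14, 14, 1]; 4 cycles in total.
43 − 4 = 39 transpositions; sign(π) = (−1)^39 = -1.
Check: (39/43) = -1 by Zolotarev.

-1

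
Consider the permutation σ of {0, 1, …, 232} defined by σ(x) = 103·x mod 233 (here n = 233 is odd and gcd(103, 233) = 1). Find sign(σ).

-1

Start at x=130: 130 → 109 → 43 → 2 → 206 → 15 → 147 → … (one orbit).
Decompose π into cycles: lengths [232, 1] (2 cycles, including the fixed point 0).
2 cycles on 233: each ℓ→(−1)^(ℓ−1), product (−1)^231 = -1.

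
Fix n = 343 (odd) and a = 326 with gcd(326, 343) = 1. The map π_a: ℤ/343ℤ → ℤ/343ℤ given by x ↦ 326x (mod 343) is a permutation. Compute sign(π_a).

+1

Start at x=319: 319 → 65 → 267 → 263 → 331 → 204 → 305 → … (one orbit).
Cycle lengths of π_326 on ℤ/343ℤ: [147, 147, 21, 21, 3, 3, 1]; 7 cycles in total.
343 − 7 = 336 transpositions; sign(π) = (−1)^336 = +1.
The Jacobi symbol (326|343) = +1 (Zolotarev) agrees.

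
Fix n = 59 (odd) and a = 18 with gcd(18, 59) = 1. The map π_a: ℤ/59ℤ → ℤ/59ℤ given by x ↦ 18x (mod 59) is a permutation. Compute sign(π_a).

Start at x=41: 41 → 30 → 9 → 44 → 25 → 37 → 17 → … (one orbit).
Cycle type of π: 58 + 1; total 2 cycles.
2 cycles on 59: each ℓ→(−1)^(ℓ−1), product (−1)^57 = -1.
Zolotarev: (18|59) = -1, matching the cycle-count sign.

-1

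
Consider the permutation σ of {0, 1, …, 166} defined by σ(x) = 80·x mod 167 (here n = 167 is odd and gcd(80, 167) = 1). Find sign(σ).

Trace 82: π^k(82) = [82, 47, 86, 33, 135, 112, 109] for k=0..6.
Decompose π into cycles: lengths [166, 1] (2 cycles, including the fixed point 0).
sign(π) = (−1)^{n − #cycles} = (−1)^{167−2} = (−1)^165 = -1.
The Jacobi symbol (80|167) = -1 (Zolotarev) agrees.

-1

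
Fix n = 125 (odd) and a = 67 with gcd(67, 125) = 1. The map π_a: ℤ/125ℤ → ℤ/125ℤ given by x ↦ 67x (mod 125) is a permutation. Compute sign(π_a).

Orbit of 78 under x↦67x: [78, 101, 17, 14, 63, 96, 57]… (length divides ord_125(67)).
4 cycles of lengths [100, 20, 4, 1].
4 cycles on 125: each ℓ→(−1)^(ℓ−1), product (−1)^121 = -1.
Via Zolotarev, sign(π_{67}) = (67|125) = -1.

-1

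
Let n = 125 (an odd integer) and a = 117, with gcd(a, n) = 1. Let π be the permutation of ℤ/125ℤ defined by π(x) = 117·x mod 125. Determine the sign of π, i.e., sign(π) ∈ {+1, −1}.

-1

Trace 11: π^k(11) = [11, 37, 79, 118, 56, 52, 84] for k=0..6.
The orbit structure of x ↦ 117x mod 125: 4 orbits of sizes [100, 20, 4, 1].
With 4 cycles on 125 points, sign = (−1)^{125−4} = -1.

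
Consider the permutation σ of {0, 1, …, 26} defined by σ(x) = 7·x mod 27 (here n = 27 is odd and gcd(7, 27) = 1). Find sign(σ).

+1

Orbit of 25 under x↦7x: [25, 13, 10, 16, 4, 1, 7]… (length divides ord_27(7)).
Decompose π into cycles: lengths [9, 9, 3, 3, 1, 1, 1] (7 cycles, including the fixed point 0).
27 − 7 = 20 transpositions; sign(π) = (−1)^20 = +1.
Via Zolotarev, sign(π_{7}) = (7|27) = +1.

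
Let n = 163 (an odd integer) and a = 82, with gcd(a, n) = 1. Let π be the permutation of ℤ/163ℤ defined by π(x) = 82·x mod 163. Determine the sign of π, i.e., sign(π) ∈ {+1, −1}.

Orbit of 48 under x↦82x: [48, 24, 12, 6, 3, 83, 123]… (length divides ord_163(82)).
The orbit structure of x ↦ 82x mod 163: 2 orbits of sizes [162, 1].
sign(π) = (−1)^{n − #cycles} = (−1)^{163−2} = (−1)^161 = -1.
(82|163)_J = -1 (Zolotarev's lemma cross-check).

-1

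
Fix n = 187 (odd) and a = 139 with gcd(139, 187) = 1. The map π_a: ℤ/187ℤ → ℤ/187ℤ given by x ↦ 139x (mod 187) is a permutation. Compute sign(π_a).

Start at x=100: 100 → 62 → 16 → 167 → 25 → 109 → 4 → … (one orbit).
The orbit structure of x ↦ 139x mod 187: 5 orbits of sizes [80, 80, 16, 10, 1].
n − c = 187 − 5 = 182; sign = (−1)^182 = +1.

+1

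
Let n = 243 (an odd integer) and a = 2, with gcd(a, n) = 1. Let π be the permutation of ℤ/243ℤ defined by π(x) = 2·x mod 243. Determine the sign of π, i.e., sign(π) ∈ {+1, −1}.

-1

Orbit of 59 under x↦2x: [59, 118, 236, 229, 215, 187, 131]… (length divides ord_243(2)).
The orbit structure of x ↦ 2x mod 243: 6 orbits of sizes [162, 54, 18, 6, 2, 1].
243 − 6 = 237 transpositions; sign(π) = (−1)^237 = -1.
Via Zolotarev, sign(π_{2}) = (2|243) = -1.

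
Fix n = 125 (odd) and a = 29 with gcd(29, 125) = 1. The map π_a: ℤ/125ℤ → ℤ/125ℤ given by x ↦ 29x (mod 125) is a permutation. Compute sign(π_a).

Orbit of 14 under x↦29x: [14, 31, 24, 71, 59, 86, 119]… (length divides ord_125(29)).
Decompose π into cycles: lengths [50, 50, 10, 10, 2, 2, 1] (7 cycles, including the fixed point 0).
With 7 cycles on 125 points, sign = (−1)^{125−7} = +1.

+1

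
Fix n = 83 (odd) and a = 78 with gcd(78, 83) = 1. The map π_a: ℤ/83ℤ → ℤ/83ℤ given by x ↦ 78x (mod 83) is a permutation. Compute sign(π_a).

+1

Start at x=49: 49 → 4 → 63 → 17 → 81 → 10 → 33 → … (one orbit).
π_78 has 3 disjoint cycles with lengths [41, 41, 1] on {0,…,82}.
83 − 3 = 80 transpositions; sign(π) = (−1)^80 = +1.
Check: (78/83) = +1 by Zolotarev.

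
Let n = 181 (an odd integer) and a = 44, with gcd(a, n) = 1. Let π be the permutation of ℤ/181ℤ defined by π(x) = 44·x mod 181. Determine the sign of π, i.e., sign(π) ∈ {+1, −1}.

+1

Trace 117: π^k(117) = [117, 80, 81, 125, 70, 3, 132] for k=0..6.
Cycle lengths of π_44 on ℤ/181ℤ: [45, 45, 45, 45, 1]; 5 cycles in total.
5 cycles on 181: each ℓ→(−1)^(ℓ−1), product (−1)^176 = +1.
Zolotarev: (44|181) = +1, matching the cycle-count sign.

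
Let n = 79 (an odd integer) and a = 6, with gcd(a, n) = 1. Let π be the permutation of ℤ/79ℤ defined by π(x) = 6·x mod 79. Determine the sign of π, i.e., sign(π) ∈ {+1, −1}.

Start at x=54: 54 → 8 → 48 → 51 → 69 → 19 → 35 → … (one orbit).
Cycle type of π: 78 + 1; total 2 cycles.
With 2 cycles on 79 points, sign = (−1)^{79−2} = -1.
Check: (6/79) = -1 by Zolotarev.

-1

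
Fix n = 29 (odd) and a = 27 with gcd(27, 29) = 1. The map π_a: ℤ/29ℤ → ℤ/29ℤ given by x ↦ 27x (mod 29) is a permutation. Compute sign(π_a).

Orbit of 5 under x↦27x: [5, 19, 20, 18, 22, 14, 1]… (length divides ord_29(27)).
2 cycles of lengths [28, 1].
n − c = 29 − 2 = 27; sign = (−1)^27 = -1.
Check: (27/29) = -1 by Zolotarev.

-1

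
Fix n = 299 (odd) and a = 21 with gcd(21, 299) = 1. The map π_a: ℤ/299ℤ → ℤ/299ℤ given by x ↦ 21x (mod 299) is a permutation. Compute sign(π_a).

Orbit of 122 under x↦21x: [122, 170, 281, 220, 135, 144, 34]… (length divides ord_299(21)).
π_21 has 11 disjoint cycles with lengths [44, 44, 44, 44, 44, 44, 22, 4, 4, 4, 1] on {0,…,298}.
With 11 cycles on 299 points, sign = (−1)^{299−11} = +1.
(21|299)_J = +1 (Zolotarev's lemma cross-check).

+1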